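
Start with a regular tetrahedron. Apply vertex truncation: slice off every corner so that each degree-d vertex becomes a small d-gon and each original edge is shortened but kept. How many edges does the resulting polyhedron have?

18

The base solid has V = 4, E = 6, F = 4.
Truncation replaces each original edge-end by a new vertex, so V′ = 2E = 12.
Each original edge survives, and each old vertex of degree d contributes d new edges; summing degrees gives Σd = 2E, so E′ = E + 2E = 3E = 18.
Each original face survives and each original vertex becomes one new face: F′ = F + V = 8.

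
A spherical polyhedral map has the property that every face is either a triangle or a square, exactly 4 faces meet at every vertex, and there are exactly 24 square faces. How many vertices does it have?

Let x be the number of triangles; then F = 24 + x.
Edge–face incidences: 2E = 4·24 + 3·x = 96 + 3x.
Every vertex has degree 4, so 4V = 2E.
Euler: V − E + F = 2 ⇒ (2E)/4 − E + (24 + x) = 2.
Multiply by 8: 2·(2E) − 4·(2E) + 8·(24 + x) = 16, i.e. 192 + 8x − 2·(96 + 3x) = 16.
Collecting terms: 2x = 16, so x = 8.
Then 2E = 96 + 3·8 = 120, so E = 60, V = 2E/4 = 30, F = 24 + 8 = 32.

30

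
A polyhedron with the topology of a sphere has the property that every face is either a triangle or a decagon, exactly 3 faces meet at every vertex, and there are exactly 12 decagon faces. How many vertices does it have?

60

Let x be the number of triangles; then F = 12 + x.
Edge–face incidences: 2E = 10·12 + 3·x = 120 + 3x.
Every vertex has degree 3, so 3V = 2E.
Euler: V − E + F = 2 ⇒ (2E)/3 − E + (12 + x) = 2.
Multiply by 6: 2·(2E) − 3·(2E) + 6·(12 + x) = 12, i.e. 72 + 6x − (120 + 3x) = 12.
Collecting terms: 3x − 48 = 12, so 3x = 60, so x = 20.
Then 2E = 120 + 3·20 = 180, so E = 90, V = 2E/3 = 60, F = 12 + 20 = 32.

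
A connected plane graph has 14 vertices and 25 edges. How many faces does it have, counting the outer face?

Euler's formula for a connected plane graph: V − E + F = 2, so F = 2 − 14 + 25 = 13.

13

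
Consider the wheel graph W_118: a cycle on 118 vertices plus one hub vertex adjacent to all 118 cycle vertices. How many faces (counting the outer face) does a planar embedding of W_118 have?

119

W_118 has V = 118 + 1 = 119 vertices and E = 2·118 = 236 edges.
By Euler's formula F = 2 − V + E = 2 − 119 + 236 = 119.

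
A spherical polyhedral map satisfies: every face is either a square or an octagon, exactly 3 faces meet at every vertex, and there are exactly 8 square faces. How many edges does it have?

Let x be the number of octagons; then F = 8 + x.
Edge–face incidences: 2E = 4·8 + 8·x = 32 + 8x.
Every vertex has degree 3, so 3V = 2E.
Euler: V − E + F = 2 ⇒ (2E)/3 − E + (8 + x) = 2.
Multiply by 6: 2·(2E) − 3·(2E) + 6·(8 + x) = 12, i.e. 48 + 6x − (32 + 8x) = 12.
Collecting terms: −2x + 16 = 12, so −2x = −4, so x = 2.
Then 2E = 32 + 8·2 = 48, so E = 24, V = 2E/3 = 16, F = 8 + 2 = 10.

24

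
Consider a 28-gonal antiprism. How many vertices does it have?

An antiprism on an n-gon has two n-gon caps and 2n triangles: V = 2·28 = 56, E = 4·28 = 112, F = 2·28 + 2 = 58.
Check: V − E + F = 56 − 112 + 58 = 2.

56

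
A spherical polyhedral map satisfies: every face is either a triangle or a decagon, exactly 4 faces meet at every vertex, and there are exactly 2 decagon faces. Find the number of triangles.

20

Let x be the number of triangles; then F = 2 + x.
Edge–face incidences: 2E = 10·2 + 3·x = 20 + 3x.
Every vertex has degree 4, so 4V = 2E.
Euler: V − E + F = 2 ⇒ (2E)/4 − E + (2 + x) = 2.
Multiply by 8: 2·(2E) − 4·(2E) + 8·(2 + x) = 16, i.e. 16 + 8x − 2·(20 + 3x) = 16.
Collecting terms: 2x − 24 = 16, so 2x = 40, so x = 20.
Then 2E = 20 + 3·20 = 80, so E = 40, V = 2E/4 = 20, F = 2 + 20 = 22.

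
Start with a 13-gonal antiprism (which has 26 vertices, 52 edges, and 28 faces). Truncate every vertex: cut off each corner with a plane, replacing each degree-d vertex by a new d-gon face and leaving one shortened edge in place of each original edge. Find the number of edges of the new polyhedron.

156

Truncation replaces each original edge-end by a new vertex, so V′ = 2E = 104.
Each original edge survives, and each old vertex of degree d contributes d new edges; summing degrees gives Σd = 2E, so E′ = E + 2E = 3E = 156.
Each original face survives and each original vertex becomes one new face: F′ = F + V = 54.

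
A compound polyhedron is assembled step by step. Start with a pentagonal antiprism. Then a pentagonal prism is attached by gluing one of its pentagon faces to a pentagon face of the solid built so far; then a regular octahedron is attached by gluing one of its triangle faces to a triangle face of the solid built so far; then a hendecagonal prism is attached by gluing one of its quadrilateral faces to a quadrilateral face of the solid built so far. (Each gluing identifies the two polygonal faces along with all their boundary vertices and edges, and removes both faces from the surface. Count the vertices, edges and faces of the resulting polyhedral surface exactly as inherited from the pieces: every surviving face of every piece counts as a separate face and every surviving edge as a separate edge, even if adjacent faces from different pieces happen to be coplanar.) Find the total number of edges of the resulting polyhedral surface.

A pentagonal antiprism: V=10, E=20, F=12.
Attach a pentagonal prism (V=10, E=15, F=7) along a 5-gon: merge 5 vertices and 5 edges, delete both glued faces → V=15, E=30, F=17.
Attach a regular octahedron (V=6, E=12, F=8) along a 3-gon: merge 3 vertices and 3 edges, delete both glued faces → V=18, E=39, F=23.
Attach a hendecagonal prism (V=22, E=33, F=13) along a 4-gon: merge 4 vertices and 4 edges, delete both glued faces → V=36, E=68, F=34.
Check: V − E + F = 36 − 68 + 34 = 2.

68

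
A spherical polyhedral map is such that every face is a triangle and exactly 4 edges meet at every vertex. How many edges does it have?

12

Each face has 3 edges and each edge borders two faces, so 2E = 3F.
Each vertex has degree 4, so 4V = 2E and hence V = 3F/4.
Euler: V − E + F = 2 ⇒ (3F/4) − (3F/2) + F = 2.
Multiply by 8: (6 − 12 + 8)F = 16, i.e. 2F = 16.
So F = 8, E = 3·8/2 = 12, V = 3·8/4 = 6.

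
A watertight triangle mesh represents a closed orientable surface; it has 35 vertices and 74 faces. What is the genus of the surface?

2

Every face is a triangle, so 2E = 3·74 = 222, giving E = 111.
χ = V − E + F = 35 − 111 + 74 = -2.
For a closed orientable surface χ = 2 − 2g, so g = (2 − (-2))/2 = 2.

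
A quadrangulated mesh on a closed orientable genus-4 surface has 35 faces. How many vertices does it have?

χ = 2 − 2·4 = -6, and every face is a square so 4F = 2E.
E = 4·35/2 = 70. Then V = -6 + E − F = -6 + 70 − 35 = 29.

29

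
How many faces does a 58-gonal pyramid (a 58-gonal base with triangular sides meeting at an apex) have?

59

A pyramid on an n-gon base has one n-gon and n triangles: V = 58 + 1 = 59, E = 2·58 = 116, F = 58 + 1 = 59.
Check: V − E + F = 59 − 116 + 59 = 2.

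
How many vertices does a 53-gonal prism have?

106

A prism on an n-gon has two n-gon bases and n rectangular sides: V = 2·53 = 106, E = 3·53 = 159, F = 53 + 2 = 55.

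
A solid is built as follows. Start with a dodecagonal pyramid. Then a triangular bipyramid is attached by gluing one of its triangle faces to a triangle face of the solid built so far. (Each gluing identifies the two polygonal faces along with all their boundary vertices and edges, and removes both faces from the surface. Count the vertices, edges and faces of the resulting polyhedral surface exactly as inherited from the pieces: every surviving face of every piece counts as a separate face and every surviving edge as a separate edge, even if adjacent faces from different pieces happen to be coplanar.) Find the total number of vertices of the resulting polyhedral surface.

15

A dodecagonal pyramid: V=13, E=24, F=13.
Attach a triangular bipyramid (V=5, E=9, F=6) along a 3-gon: merge 3 vertices and 3 edges, delete both glued faces → V=15, E=30, F=17.
Check: V − E + F = 15 − 30 + 17 = 2.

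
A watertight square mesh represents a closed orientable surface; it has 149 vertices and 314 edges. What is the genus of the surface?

Every face is a square and each edge borders two faces, so 4F = 2·314, giving F = 157.
χ = V − E + F = 149 − 314 + 157 = -8.
For a closed orientable surface χ = 2 − 2g, so g = (2 − (-8))/2 = 5.

5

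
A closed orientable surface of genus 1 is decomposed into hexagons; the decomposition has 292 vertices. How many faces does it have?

χ = 2 − 2·1 = 0, and every face is a hexagon so 6F = 2E.
V − E + F = 0 with E = 6F/2 gives 292 − (6/2 − 1)·F = 0, so F = 146 and E = 438.

146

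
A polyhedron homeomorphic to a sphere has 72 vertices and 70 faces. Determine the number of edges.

Here V − E + F = 2.
E = V + F − (2) = 72 + 70 − (2) = 140.

140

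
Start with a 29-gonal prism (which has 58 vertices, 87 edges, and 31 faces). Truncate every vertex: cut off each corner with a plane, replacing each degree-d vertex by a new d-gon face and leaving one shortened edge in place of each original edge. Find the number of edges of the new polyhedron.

261

Truncation replaces each original edge-end by a new vertex, so V′ = 2E = 174.
Each original edge survives, and each old vertex of degree d contributes d new edges; summing degrees gives Σd = 2E, so E′ = E + 2E = 3E = 261.
Each original face survives and each original vertex becomes one new face: F′ = F + V = 89.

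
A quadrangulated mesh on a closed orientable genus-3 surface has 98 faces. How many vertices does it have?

χ = 2 − 2·3 = -4, and every face is a square so 4F = 2E.
E = 4·98/2 = 196. Then V = -4 + E − F = -4 + 196 − 98 = 94.

94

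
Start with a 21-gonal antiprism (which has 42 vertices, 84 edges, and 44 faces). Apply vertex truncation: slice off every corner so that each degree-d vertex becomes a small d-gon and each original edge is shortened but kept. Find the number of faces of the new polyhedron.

Truncation replaces each original edge-end by a new vertex, so V′ = 2E = 168.
Each original edge survives, and each old vertex of degree d contributes d new edges; summing degrees gives Σd = 2E, so E′ = E + 2E = 3E = 252.
Each original face survives and each original vertex becomes one new face: F′ = F + V = 86.

86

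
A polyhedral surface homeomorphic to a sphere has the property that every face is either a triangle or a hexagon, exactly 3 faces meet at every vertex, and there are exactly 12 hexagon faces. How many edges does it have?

42

Let x be the number of triangles; then F = 12 + x.
Edge–face incidences: 2E = 6·12 + 3·x = 72 + 3x.
Every vertex has degree 3, so 3V = 2E.
Euler: V − E + F = 2 ⇒ (2E)/3 − E + (12 + x) = 2.
Multiply by 6: 2·(2E) − 3·(2E) + 6·(12 + x) = 12, i.e. 72 + 6x − (72 + 3x) = 12.
Collecting terms: 3x = 12, so x = 4.
Then 2E = 72 + 3·4 = 84, so E = 42, V = 2E/3 = 28, F = 12 + 4 = 16.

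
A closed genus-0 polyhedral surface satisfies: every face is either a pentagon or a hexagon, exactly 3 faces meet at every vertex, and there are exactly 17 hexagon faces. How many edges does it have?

Let x be the number of pentagons; then F = 17 + x.
Edge–face incidences: 2E = 6·17 + 5·x = 102 + 5x.
Every vertex has degree 3, so 3V = 2E.
Euler: V − E + F = 2 ⇒ (2E)/3 − E + (17 + x) = 2.
Multiply by 6: 2·(2E) − 3·(2E) + 6·(17 + x) = 12, i.e. 102 + 6x − (102 + 5x) = 12.
Collecting terms: x = 12.
Then 2E = 102 + 5·12 = 162, so E = 81, V = 2E/3 = 54, F = 17 + 12 = 29.

81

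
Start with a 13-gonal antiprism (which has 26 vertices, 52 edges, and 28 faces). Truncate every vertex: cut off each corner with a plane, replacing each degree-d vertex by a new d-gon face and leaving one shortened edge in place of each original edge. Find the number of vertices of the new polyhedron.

Truncation replaces each original edge-end by a new vertex, so V′ = 2E = 104.
Each original edge survives, and each old vertex of degree d contributes d new edges; summing degrees gives Σd = 2E, so E′ = E + 2E = 3E = 156.
Each original face survives and each original vertex becomes one new face: F′ = F + V = 54.

104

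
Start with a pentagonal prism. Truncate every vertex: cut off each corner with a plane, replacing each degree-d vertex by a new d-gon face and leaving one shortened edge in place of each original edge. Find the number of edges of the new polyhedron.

45

The base solid has V = 10, E = 15, F = 7.
Truncation replaces each original edge-end by a new vertex, so V′ = 2E = 30.
Each original edge survives, and each old vertex of degree d contributes d new edges; summing degrees gives Σd = 2E, so E′ = E + 2E = 3E = 45.
Each original face survives and each original vertex becomes one new face: F′ = F + V = 17.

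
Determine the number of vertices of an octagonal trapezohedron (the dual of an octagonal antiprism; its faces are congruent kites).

The n-trapezohedron (dual of the n-antiprism) has V = 2·8 + 2 = 18, E = 4·8 = 32, F = 2·8 = 16.

18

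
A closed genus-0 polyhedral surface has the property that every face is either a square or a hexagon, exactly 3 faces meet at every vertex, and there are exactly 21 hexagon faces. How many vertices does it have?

Let x be the number of squares; then F = 21 + x.
Edge–face incidences: 2E = 6·21 + 4·x = 126 + 4x.
Every vertex has degree 3, so 3V = 2E.
Euler: V − E + F = 2 ⇒ (2E)/3 − E + (21 + x) = 2.
Multiply by 6: 2·(2E) − 3·(2E) + 6·(21 + x) = 12, i.e. 126 + 6x − (126 + 4x) = 12.
Collecting terms: 2x = 12, so x = 6.
Then 2E = 126 + 4·6 = 150, so E = 75, V = 2E/3 = 50, F = 21 + 6 = 27.

50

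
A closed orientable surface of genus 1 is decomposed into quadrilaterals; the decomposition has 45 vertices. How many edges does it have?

χ = 2 − 2·1 = 0, and every face is a square so 4F = 2E.
V − E + F = 0 with E = 4F/2 gives 45 − (4/2 − 1)·F = 0, so F = 45 and E = 90.

90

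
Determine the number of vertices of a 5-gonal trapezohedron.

12

The n-trapezohedron (dual of the n-antiprism) has V = 2·5 + 2 = 12, E = 4·5 = 20, F = 2·5 = 10.
Check: V − E + F = 12 − 20 + 10 = 2.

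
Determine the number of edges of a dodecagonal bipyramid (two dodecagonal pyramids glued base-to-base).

A bipyramid over an n-gon has 2n triangular faces and n + 2 vertices: V = 12 + 2 = 14, E = 3·12 = 36, F = 2·12 = 24.
Check: V − E + F = 14 − 36 + 24 = 2.

36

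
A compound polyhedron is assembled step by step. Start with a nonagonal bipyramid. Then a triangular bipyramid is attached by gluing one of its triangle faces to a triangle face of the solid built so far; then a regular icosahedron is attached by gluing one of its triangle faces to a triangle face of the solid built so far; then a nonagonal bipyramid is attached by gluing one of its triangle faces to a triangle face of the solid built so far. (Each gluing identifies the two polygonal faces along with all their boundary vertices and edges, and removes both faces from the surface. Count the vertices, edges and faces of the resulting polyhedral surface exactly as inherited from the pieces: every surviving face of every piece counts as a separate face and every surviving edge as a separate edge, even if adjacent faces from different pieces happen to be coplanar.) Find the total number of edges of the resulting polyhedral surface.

A nonagonal bipyramid: V=11, E=27, F=18.
Attach a triangular bipyramid (V=5, E=9, F=6) along a 3-gon: merge 3 vertices and 3 edges, delete both glued faces → V=13, E=33, F=22.
Attach a regular icosahedron (V=12, E=30, F=20) along a 3-gon: merge 3 vertices and 3 edges, delete both glued faces → V=22, E=60, F=40.
Attach a nonagonal bipyramid (V=11, E=27, F=18) along a 3-gon: merge 3 vertices and 3 edges, delete both glued faces → V=30, E=84, F=56.
Check: V − E + F = 30 − 84 + 56 = 2.

84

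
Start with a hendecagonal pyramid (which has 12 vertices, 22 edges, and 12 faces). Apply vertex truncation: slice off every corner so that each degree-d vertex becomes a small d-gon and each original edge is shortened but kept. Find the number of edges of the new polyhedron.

Truncation replaces each original edge-end by a new vertex, so V′ = 2E = 44.
Each original edge survives, and each old vertex of degree d contributes d new edges; summing degrees gives Σd = 2E, so E′ = E + 2E = 3E = 66.
Each original face survives and each original vertex becomes one new face: F′ = F + V = 24.

66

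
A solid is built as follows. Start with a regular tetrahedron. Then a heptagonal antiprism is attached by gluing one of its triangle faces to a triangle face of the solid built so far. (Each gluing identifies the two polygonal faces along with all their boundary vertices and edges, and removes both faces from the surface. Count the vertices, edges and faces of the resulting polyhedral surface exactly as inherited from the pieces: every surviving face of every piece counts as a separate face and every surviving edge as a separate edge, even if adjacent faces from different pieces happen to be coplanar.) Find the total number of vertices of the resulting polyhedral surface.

15

A regular tetrahedron: V=4, E=6, F=4.
Attach a heptagonal antiprism (V=14, E=28, F=16) along a 3-gon: merge 3 vertices and 3 edges, delete both glued faces → V=15, E=31, F=18.
Check: V − E + F = 15 − 31 + 18 = 2.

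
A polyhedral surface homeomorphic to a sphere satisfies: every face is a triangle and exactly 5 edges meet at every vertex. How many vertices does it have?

Each face has 3 edges and each edge borders two faces, so 2E = 3F.
Each vertex has degree 5, so 5V = 2E and hence V = 3F/5.
Euler: V − E + F = 2 ⇒ (3F/5) − (3F/2) + F = 2.
Multiply by 10: (6 − 15 + 10)F = 20, i.e. 1F = 20.
So F = 20, E = 3·20/2 = 30, V = 3·20/5 = 12.

12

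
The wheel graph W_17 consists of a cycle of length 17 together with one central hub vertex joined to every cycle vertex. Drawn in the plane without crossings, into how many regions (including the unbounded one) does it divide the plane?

18

W_17 has V = 17 + 1 = 18 vertices and E = 2·17 = 34 edges.
By Euler's formula F = 2 − V + E = 2 − 18 + 34 = 18.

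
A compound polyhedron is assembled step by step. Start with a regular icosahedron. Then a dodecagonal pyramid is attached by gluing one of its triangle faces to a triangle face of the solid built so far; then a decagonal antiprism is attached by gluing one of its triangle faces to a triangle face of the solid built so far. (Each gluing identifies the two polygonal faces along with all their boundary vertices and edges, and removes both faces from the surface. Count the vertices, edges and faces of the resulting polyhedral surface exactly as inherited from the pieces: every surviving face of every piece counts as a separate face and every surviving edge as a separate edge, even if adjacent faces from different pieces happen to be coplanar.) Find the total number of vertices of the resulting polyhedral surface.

A regular icosahedron: V=12, E=30, F=20.
Attach a dodecagonal pyramid (V=13, E=24, F=13) along a 3-gon: merge 3 vertices and 3 edges, delete both glued faces → V=22, E=51, F=31.
Attach a decagonal antiprism (V=20, E=40, F=22) along a 3-gon: merge 3 vertices and 3 edges, delete both glued faces → V=39, E=88, F=51.
Check: V − E + F = 39 − 88 + 51 = 2.

39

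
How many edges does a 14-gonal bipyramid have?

42

A bipyramid over an n-gon has 2n triangular faces and n + 2 vertices: V = 14 + 2 = 16, E = 3·14 = 42, F = 2·14 = 28.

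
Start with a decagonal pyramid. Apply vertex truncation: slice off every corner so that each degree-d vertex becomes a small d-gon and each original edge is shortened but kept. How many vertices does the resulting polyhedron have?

The base solid has V = 11, E = 20, F = 11.
Truncation replaces each original edge-end by a new vertex, so V′ = 2E = 40.
Each original edge survives, and each old vertex of degree d contributes d new edges; summing degrees gives Σd = 2E, so E′ = E + 2E = 3E = 60.
Each original face survives and each original vertex becomes one new face: F′ = F + V = 22.

40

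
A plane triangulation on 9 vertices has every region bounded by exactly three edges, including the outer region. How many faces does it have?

14

In a plane triangulation 3F = 2E and V − E + F = 2, so F = 2V − 4 = 2·9 − 4 = 14.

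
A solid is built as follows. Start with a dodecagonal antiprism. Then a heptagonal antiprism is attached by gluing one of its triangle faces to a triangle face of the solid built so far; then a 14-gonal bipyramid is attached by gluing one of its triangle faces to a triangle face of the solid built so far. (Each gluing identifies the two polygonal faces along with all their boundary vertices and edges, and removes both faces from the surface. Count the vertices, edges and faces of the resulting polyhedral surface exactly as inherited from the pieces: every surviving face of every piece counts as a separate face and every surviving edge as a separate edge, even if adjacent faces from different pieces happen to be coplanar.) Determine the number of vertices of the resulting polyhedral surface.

48

A dodecagonal antiprism: V=24, E=48, F=26.
Attach a heptagonal antiprism (V=14, E=28, F=16) along a 3-gon: merge 3 vertices and 3 edges, delete both glued faces → V=35, E=73, F=40.
Attach a 14-gonal bipyramid (V=16, E=42, F=28) along a 3-gon: merge 3 vertices and 3 edges, delete both glued faces → V=48, E=112, F=66.
Check: V − E + F = 48 − 112 + 66 = 2.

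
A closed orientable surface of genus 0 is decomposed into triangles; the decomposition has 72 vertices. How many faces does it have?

χ = 2 − 2·0 = 2, and every face is a triangle so 3F = 2E.
V − E + F = 2 with E = 3F/2 gives 72 − (3/2 − 1)·F = 2, so F = 140 and E = 210.

140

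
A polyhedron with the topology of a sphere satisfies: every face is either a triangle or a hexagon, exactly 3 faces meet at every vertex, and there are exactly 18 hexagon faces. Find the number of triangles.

4

Let x be the number of triangles; then F = 18 + x.
Edge–face incidences: 2E = 6·18 + 3·x = 108 + 3x.
Every vertex has degree 3, so 3V = 2E.
Euler: V − E + F = 2 ⇒ (2E)/3 − E + (18 + x) = 2.
Multiply by 6: 2·(2E) − 3·(2E) + 6·(18 + x) = 12, i.e. 108 + 6x − (108 + 3x) = 12.
Collecting terms: 3x = 12, so x = 4.
Then 2E = 108 + 3·4 = 120, so E = 60, V = 2E/3 = 40, F = 18 + 4 = 22.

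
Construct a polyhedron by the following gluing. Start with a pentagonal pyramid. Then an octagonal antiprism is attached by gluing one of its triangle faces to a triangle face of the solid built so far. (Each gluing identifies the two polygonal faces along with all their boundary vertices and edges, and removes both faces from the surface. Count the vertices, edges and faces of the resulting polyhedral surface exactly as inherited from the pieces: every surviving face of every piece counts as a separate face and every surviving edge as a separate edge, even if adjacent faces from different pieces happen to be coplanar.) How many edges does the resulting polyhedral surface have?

A pentagonal pyramid: V=6, E=10, F=6.
Attach an octagonal antiprism (V=16, E=32, F=18) along a 3-gon: merge 3 vertices and 3 edges, delete both glued faces → V=19, E=39, F=22.
Check: V − E + F = 19 − 39 + 22 = 2.

39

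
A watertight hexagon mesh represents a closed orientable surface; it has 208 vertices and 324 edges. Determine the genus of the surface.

5

Every face is a hexagon and each edge borders two faces, so 6F = 2·324, giving F = 108.
χ = V − E + F = 208 − 324 + 108 = -8.
For a closed orientable surface χ = 2 − 2g, so g = (2 − (-8))/2 = 5.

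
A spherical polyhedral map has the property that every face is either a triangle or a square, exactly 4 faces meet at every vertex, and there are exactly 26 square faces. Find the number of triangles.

Let x be the number of triangles; then F = 26 + x.
Edge–face incidences: 2E = 4·26 + 3·x = 104 + 3x.
Every vertex has degree 4, so 4V = 2E.
Euler: V − E + F = 2 ⇒ (2E)/4 − E + (26 + x) = 2.
Multiply by 8: 2·(2E) − 4·(2E) + 8·(26 + x) = 16, i.e. 208 + 8x − 2·(104 + 3x) = 16.
Collecting terms: 2x = 16, so x = 8.
Then 2E = 104 + 3·8 = 128, so E = 64, V = 2E/4 = 32, F = 26 + 8 = 34.

8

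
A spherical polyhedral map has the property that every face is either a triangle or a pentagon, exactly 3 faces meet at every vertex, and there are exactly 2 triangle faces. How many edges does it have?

18

Let x be the number of pentagons; then F = 2 + x.
Edge–face incidences: 2E = 3·2 + 5·x = 6 + 5x.
Every vertex has degree 3, so 3V = 2E.
Euler: V − E + F = 2 ⇒ (2E)/3 − E + (2 + x) = 2.
Multiply by 6: 2·(2E) − 3·(2E) + 6·(2 + x) = 12, i.e. 12 + 6x − (6 + 5x) = 12.
Collecting terms: x + 6 = 12, so x = 6.
Then 2E = 6 + 5·6 = 36, so E = 18, V = 2E/3 = 12, F = 2 + 6 = 8.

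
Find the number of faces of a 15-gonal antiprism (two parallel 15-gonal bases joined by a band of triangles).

An antiprism on an n-gon has two n-gon caps and 2n triangles: V = 2·15 = 30, E = 4·15 = 60, F = 2·15 + 2 = 32.

32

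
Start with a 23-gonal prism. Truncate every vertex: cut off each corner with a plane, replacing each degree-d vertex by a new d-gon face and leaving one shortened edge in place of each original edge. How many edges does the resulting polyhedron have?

207

The base solid has V = 46, E = 69, F = 25.
Truncation replaces each original edge-end by a new vertex, so V′ = 2E = 138.
Each original edge survives, and each old vertex of degree d contributes d new edges; summing degrees gives Σd = 2E, so E′ = E + 2E = 3E = 207.
Each original face survives and each original vertex becomes one new face: F′ = F + V = 71.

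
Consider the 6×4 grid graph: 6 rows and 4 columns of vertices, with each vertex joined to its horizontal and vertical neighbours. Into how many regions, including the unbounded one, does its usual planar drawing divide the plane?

16

The grid has V = 6·4 = 24 vertices and E = 6·3 + 4·5 = 38 edges.
F = 2 − V + E = 2 − 24 + 38 = 16.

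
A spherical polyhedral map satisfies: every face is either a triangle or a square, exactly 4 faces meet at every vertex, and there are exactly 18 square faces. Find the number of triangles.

Let x be the number of triangles; then F = 18 + x.
Edge–face incidences: 2E = 4·18 + 3·x = 72 + 3x.
Every vertex has degree 4, so 4V = 2E.
Euler: V − E + F = 2 ⇒ (2E)/4 − E + (18 + x) = 2.
Multiply by 8: 2·(2E) − 4·(2E) + 8·(18 + x) = 16, i.e. 144 + 8x − 2·(72 + 3x) = 16.
Collecting terms: 2x = 16, so x = 8.
Then 2E = 72 + 3·8 = 96, so E = 48, V = 2E/4 = 24, F = 18 + 8 = 26.

8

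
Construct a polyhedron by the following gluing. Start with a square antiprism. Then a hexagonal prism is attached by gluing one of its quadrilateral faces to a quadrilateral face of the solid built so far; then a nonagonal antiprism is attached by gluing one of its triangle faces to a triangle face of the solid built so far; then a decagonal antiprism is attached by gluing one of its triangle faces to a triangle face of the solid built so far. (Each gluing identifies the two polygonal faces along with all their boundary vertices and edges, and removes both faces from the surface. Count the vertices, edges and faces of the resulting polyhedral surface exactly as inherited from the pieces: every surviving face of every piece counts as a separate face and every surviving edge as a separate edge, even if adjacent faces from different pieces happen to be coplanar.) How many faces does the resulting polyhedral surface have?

A square antiprism: V=8, E=16, F=10.
Attach a hexagonal prism (V=12, E=18, F=8) along a 4-gon: merge 4 vertices and 4 edges, delete both glued faces → V=16, E=30, F=16.
Attach a nonagonal antiprism (V=18, E=36, F=20) along a 3-gon: merge 3 vertices and 3 edges, delete both glued faces → V=31, E=63, F=34.
Attach a decagonal antiprism (V=20, E=40, F=22) along a 3-gon: merge 3 vertices and 3 edges, delete both glued faces → V=48, E=100, F=54.
Check: V − E + F = 48 − 100 + 54 = 2.

54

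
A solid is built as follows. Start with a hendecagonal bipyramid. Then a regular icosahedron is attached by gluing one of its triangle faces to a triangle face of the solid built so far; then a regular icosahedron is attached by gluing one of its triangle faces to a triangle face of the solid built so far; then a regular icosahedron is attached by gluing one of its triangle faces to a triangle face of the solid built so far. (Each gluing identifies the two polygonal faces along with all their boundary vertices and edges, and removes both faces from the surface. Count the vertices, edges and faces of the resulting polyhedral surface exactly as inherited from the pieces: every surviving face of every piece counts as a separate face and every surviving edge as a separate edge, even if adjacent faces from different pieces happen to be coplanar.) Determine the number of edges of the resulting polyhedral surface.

114

A hendecagonal bipyramid: V=13, E=33, F=22.
Attach a regular icosahedron (V=12, E=30, F=20) along a 3-gon: merge 3 vertices and 3 edges, delete both glued faces → V=22, E=60, F=40.
Attach a regular icosahedron (V=12, E=30, F=20) along a 3-gon: merge 3 vertices and 3 edges, delete both glued faces → V=31, E=87, F=58.
Attach a regular icosahedron (V=12, E=30, F=20) along a 3-gon: merge 3 vertices and 3 edges, delete both glued faces → V=40, E=114, F=76.
Check: V − E + F = 40 − 114 + 76 = 2.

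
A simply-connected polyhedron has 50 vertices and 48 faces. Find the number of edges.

Here V − E + F = 2.
E = V + F − (2) = 50 + 48 − (2) = 96.

96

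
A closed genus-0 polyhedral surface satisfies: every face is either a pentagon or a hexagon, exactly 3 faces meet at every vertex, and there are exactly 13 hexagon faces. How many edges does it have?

Let x be the number of pentagons; then F = 13 + x.
Edge–face incidences: 2E = 6·13 + 5·x = 78 + 5x.
Every vertex has degree 3, so 3V = 2E.
Euler: V − E + F = 2 ⇒ (2E)/3 − E + (13 + x) = 2.
Multiply by 6: 2·(2E) − 3·(2E) + 6·(13 + x) = 12, i.e. 78 + 6x − (78 + 5x) = 12.
Collecting terms: x = 12.
Then 2E = 78 + 5·12 = 138, so E = 69, V = 2E/3 = 46, F = 13 + 12 = 25.

69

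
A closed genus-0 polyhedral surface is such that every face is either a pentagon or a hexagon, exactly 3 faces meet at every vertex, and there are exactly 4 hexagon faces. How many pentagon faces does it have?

Let x be the number of pentagons; then F = 4 + x.
Edge–face incidences: 2E = 6·4 + 5·x = 24 + 5x.
Every vertex has degree 3, so 3V = 2E.
Euler: V − E + F = 2 ⇒ (2E)/3 − E + (4 + x) = 2.
Multiply by 6: 2·(2E) − 3·(2E) + 6·(4 + x) = 12, i.e. 24 + 6x − (24 + 5x) = 12.
Collecting terms: x = 12.
Then 2E = 24 + 5·12 = 84, so E = 42, V = 2E/3 = 28, F = 4 + 12 = 16.

12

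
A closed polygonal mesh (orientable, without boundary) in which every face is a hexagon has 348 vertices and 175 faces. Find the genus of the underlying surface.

Every face is a hexagon, so 2E = 6·175 = 1050, giving E = 525.
χ = V − E + F = 348 − 525 + 175 = -2.
For a closed orientable surface χ = 2 − 2g, so g = (2 − (-2))/2 = 2.

2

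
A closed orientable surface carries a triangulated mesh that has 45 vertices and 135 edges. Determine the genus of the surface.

1

Every face is a triangle and each edge borders two faces, so 3F = 2·135, giving F = 90.
χ = V − E + F = 45 − 135 + 90 = 0.
For a closed orientable surface χ = 2 − 2g, so g = (2 − (0))/2 = 1.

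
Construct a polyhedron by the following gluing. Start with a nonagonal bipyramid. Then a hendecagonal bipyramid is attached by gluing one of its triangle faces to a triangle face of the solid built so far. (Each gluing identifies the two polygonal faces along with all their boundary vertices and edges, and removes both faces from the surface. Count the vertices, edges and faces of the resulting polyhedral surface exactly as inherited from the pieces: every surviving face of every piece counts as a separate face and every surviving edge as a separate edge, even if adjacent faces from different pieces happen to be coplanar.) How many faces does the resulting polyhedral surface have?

A nonagonal bipyramid: V=11, E=27, F=18.
Attach a hendecagonal bipyramid (V=13, E=33, F=22) along a 3-gon: merge 3 vertices and 3 edges, delete both glued faces → V=21, E=57, F=38.
Check: V − E + F = 21 − 57 + 38 = 2.

38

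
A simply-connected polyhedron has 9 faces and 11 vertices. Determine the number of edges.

18

Here V − E + F = 2.
E = V + F − (2) = 11 + 9 − (2) = 18.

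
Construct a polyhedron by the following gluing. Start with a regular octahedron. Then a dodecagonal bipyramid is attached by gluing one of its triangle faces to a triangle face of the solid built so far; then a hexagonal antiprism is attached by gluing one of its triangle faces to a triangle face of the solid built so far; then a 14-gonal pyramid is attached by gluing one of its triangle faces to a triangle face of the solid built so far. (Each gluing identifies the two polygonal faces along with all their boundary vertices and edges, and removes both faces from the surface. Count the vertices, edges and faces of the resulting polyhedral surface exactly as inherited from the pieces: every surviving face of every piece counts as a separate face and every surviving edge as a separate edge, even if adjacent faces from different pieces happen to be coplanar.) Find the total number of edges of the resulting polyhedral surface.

A regular octahedron: V=6, E=12, F=8.
Attach a dodecagonal bipyramid (V=14, E=36, F=24) along a 3-gon: merge 3 vertices and 3 edges, delete both glued faces → V=17, E=45, F=30.
Attach a hexagonal antiprism (V=12, E=24, F=14) along a 3-gon: merge 3 vertices and 3 edges, delete both glued faces → V=26, E=66, F=42.
Attach a 14-gonal pyramid (V=15, E=28, F=15) along a 3-gon: merge 3 vertices and 3 edges, delete both glued faces → V=38, E=91, F=55.
Check: V − E + F = 38 − 91 + 55 = 2.

91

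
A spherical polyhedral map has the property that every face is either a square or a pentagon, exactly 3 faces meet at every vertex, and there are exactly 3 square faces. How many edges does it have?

Let x be the number of pentagons; then F = 3 + x.
Edge–face incidences: 2E = 4·3 + 5·x = 12 + 5x.
Every vertex has degree 3, so 3V = 2E.
Euler: V − E + F = 2 ⇒ (2E)/3 − E + (3 + x) = 2.
Multiply by 6: 2·(2E) − 3·(2E) + 6·(3 + x) = 12, i.e. 18 + 6x − (12 + 5x) = 12.
Collecting terms: x + 6 = 12, so x = 6.
Then 2E = 12 + 5·6 = 42, so E = 21, V = 2E/3 = 14, F = 3 + 6 = 9.

21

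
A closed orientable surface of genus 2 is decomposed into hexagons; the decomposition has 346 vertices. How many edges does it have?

χ = 2 − 2·2 = -2, and every face is a hexagon so 6F = 2E.
V − E + F = -2 with E = 6F/2 gives 346 − (6/2 − 1)·F = -2, so F = 174 and E = 522.

522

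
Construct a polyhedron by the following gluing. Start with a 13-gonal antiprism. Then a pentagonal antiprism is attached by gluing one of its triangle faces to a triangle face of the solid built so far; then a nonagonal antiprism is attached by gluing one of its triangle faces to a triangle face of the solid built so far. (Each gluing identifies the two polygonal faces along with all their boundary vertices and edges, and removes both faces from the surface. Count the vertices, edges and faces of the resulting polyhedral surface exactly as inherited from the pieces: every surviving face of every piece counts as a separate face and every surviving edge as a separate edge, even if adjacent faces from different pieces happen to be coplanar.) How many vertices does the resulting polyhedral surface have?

48

A 13-gonal antiprism: V=26, E=52, F=28.
Attach a pentagonal antiprism (V=10, E=20, F=12) along a 3-gon: merge 3 vertices and 3 edges, delete both glued faces → V=33, E=69, F=38.
Attach a nonagonal antiprism (V=18, E=36, F=20) along a 3-gon: merge 3 vertices and 3 edges, delete both glued faces → V=48, E=102, F=56.
Check: V − E + F = 48 − 102 + 56 = 2.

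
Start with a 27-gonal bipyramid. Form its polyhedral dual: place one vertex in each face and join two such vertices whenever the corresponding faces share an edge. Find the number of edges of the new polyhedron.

81

The base solid has V = 29, E = 81, F = 54.
The dual swaps V and F and preserves E: V′ = F = 54, E′ = E = 81, F′ = V = 29.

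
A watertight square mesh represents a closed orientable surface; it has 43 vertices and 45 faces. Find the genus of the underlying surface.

Every face is a square, so 2E = 4·45 = 180, giving E = 90.
χ = V − E + F = 43 − 90 + 45 = -2.
For a closed orientable surface χ = 2 − 2g, so g = (2 − (-2))/2 = 2.

2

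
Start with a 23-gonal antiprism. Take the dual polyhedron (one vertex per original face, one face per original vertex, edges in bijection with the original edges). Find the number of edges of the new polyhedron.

92

The base solid has V = 46, E = 92, F = 48.
The dual swaps V and F and preserves E: V′ = F = 48, E′ = E = 92, F′ = V = 46.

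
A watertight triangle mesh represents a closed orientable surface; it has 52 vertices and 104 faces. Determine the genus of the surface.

Every face is a triangle, so 2E = 3·104 = 312, giving E = 156.
χ = V − E + F = 52 − 156 + 104 = 0.
For a closed orientable surface χ = 2 − 2g, so g = (2 − (0))/2 = 1.

1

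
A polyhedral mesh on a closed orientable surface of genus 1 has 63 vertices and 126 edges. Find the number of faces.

63

For a closed orientable surface of genus 1, χ = 2 − 2·1 = 0.
F = 0 − V + E = 0 − 63 + 126 = 63.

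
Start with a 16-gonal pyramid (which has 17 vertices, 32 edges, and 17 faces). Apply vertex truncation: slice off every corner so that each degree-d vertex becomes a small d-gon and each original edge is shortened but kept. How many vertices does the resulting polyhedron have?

Truncation replaces each original edge-end by a new vertex, so V′ = 2E = 64.
Each original edge survives, and each old vertex of degree d contributes d new edges; summing degrees gives Σd = 2E, so E′ = E + 2E = 3E = 96.
Each original face survives and each original vertex becomes one new face: F′ = F + V = 34.

64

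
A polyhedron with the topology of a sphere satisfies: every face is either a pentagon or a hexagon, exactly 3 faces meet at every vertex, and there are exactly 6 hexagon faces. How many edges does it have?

Let x be the number of pentagons; then F = 6 + x.
Edge–face incidences: 2E = 6·6 + 5·x = 36 + 5x.
Every vertex has degree 3, so 3V = 2E.
Euler: V − E + F = 2 ⇒ (2E)/3 − E + (6 + x) = 2.
Multiply by 6: 2·(2E) − 3·(2E) + 6·(6 + x) = 12, i.e. 36 + 6x − (36 + 5x) = 12.
Collecting terms: x = 12.
Then 2E = 36 + 5·12 = 96, so E = 48, V = 2E/3 = 32, F = 6 + 12 = 18.

48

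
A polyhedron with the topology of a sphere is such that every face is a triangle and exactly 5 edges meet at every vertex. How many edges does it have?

30

Each face has 3 edges and each edge borders two faces, so 2E = 3F.
Each vertex has degree 5, so 5V = 2E and hence V = 3F/5.
Euler: V − E + F = 2 ⇒ (3F/5) − (3F/2) + F = 2.
Multiply by 10: (6 − 15 + 10)F = 20, i.e. 1F = 20.
So F = 20, E = 3·20/2 = 30, V = 3·20/5 = 12.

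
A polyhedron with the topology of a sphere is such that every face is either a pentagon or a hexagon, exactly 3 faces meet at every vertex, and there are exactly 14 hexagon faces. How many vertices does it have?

48

Let x be the number of pentagons; then F = 14 + x.
Edge–face incidences: 2E = 6·14 + 5·x = 84 + 5x.
Every vertex has degree 3, so 3V = 2E.
Euler: V − E + F = 2 ⇒ (2E)/3 − E + (14 + x) = 2.
Multiply by 6: 2·(2E) − 3·(2E) + 6·(14 + x) = 12, i.e. 84 + 6x − (84 + 5x) = 12.
Collecting terms: x = 12.
Then 2E = 84 + 5·12 = 144, so E = 72, V = 2E/3 = 48, F = 14 + 12 = 26.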